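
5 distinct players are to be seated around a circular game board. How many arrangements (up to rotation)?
Circular: fix one position, arrange the rest. (5-1)! = 24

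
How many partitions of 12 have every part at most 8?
Let r_j(i) = number of partitions of i into parts ≤ j, for i = 0..12. r_1(i) = 1 for all i; r_j(i) = r_{j-1}(i) + r_j(i-j). Rows j = 2..8: ≤2: 1 1 2 2 3 3 4 4 5 5 6 6 7; ≤3: 1 1 2 3 4 5 7 8 10 12 14 16 19; ≤4: 1 1 2 3 5 6 9 11 15 18 23 27 34; ≤5: 1 1 2 3 5 7 10 13 18 23 30 37 47; ≤6: 1 1 2 3 5 7 11 14 20 26 35 44 58; ≤7: 1 1 2 3 5 7 11 15 21 28 38 49 65; ≤8: 1 1 2 3 5 7 11 15 22 29 40 52 70. r_8(12) = 70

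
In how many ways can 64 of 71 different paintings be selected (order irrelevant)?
C(71,64) = 71!/(64!×7!) = 1329890705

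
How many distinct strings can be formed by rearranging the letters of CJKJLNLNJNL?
11! / (3! × 1! × 3! × 1! × 3!) = 184800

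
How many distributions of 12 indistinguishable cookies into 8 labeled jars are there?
C(12+8-1, 8-1) = C(19, 7) = 50388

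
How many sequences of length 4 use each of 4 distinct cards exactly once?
4! = 24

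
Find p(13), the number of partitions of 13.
Pentagonal recurrence p(n) = p(n-1) + p(n-2) - p(n-5) - p(n-7) + p(n-12) + p(n-15) - ... gives p(0..12) = 1, 1, 2, 3, 5, 7, 11, 15, 22, 30, 42, 56, 77. p(13) = p(12) + p(11) - p(8) - p(6) + p(1) = 77 + 56 - 22 - 11 + 1 = 101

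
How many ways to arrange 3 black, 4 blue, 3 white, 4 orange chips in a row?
14! / (3! × 4! × 3! × 4!) = 4204200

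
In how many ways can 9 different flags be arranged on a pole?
9! = 362880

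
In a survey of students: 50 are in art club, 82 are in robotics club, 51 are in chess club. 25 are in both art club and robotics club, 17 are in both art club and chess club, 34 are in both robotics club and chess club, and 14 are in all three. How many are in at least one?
|A∪B∪C| = 50+82+51-25-17-34+14 = 121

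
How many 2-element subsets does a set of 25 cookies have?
C(25,2) = 25!/(2!×23!) = 300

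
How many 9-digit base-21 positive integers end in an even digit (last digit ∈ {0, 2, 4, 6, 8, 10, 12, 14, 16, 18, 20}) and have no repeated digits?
Last∈{0,2,4,6,8,10,12,14,16,18,20}. Last=0: 5079110400. Last nonzero: 10×19×P(19,7) = 48251548800. Total = 53330659200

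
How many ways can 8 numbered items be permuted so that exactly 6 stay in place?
Choose the 6 fixed points C(8,6) = 28, derange the rest: !2 = Σ_{j=0}^{2} (-1)^j·2!/j! = 2 - 2 + 1 = 1. Product = 28 × 1 = 28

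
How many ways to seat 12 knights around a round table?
Circular: fix one position, arrange the rest. (12-1)! = 39916800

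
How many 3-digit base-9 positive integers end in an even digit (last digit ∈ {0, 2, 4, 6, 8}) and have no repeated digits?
Last∈{0,2,4,6,8}. Last=0: 56. Last nonzero: 4×7×P(7,1) = 196. Total = 252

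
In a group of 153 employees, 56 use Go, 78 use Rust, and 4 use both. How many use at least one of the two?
|A∪B| = |A| + |B| - |A∩B| = 56 + 78 - 4 = 130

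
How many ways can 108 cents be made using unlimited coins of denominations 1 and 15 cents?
Coefficient of x^108 in 1/(1-x^1) · 1/(1-x^15). Use j coins of 15 for j = 0..⌊108/15⌋ = 7, the rest in 1s: 7 + 1 = 8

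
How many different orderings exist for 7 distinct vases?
7! = 5040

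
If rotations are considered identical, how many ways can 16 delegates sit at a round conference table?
Circular: fix one position, arrange the rest. (16-1)! = 1307674368000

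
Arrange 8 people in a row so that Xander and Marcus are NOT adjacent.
Total - adjacent = 8! - (8-1)!×2 = 40320 - 10080 = 30240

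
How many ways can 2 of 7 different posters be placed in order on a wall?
P(7,2) = 7!/(7-2)! = 42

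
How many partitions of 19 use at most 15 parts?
By conjugation, equals partitions of 19 into parts ≤ 15. Let r_j(i) = number of partitions of i into parts ≤ j, for i = 0..19. r_1(i) = 1 for all i; r_j(i) = r_{j-1}(i) + r_j(i-j). Rows j = 2..15: ≤2: 1 1 2 2 3 3 4 4 5 5 6 6 7 7 8 8 9 9 10 10; ≤3: 1 1 2 3 4 5 7 8 10 12 14 16 19 21 24 27 30 33 37 40; ≤4: 1 1 2 3 5 6 9 11 15 18 23 27 34 39 47 54 64 72 84 94; ≤5: 1 1 2 3 5 7 10 13 18 23 30 37 47 57 70 84 101 119 141 164; ≤6: 1 1 2 3 5 7 11 14 20 26 35 44 58 71 90 110 136 163 199 235; ≤7: 1 1 2 3 5 7 11 15 21 28 38 49 65 82 105 131 164 201 248 300; ≤8: 1 1 2 3 5 7 11 15 22 29 40 52 70 89 116 146 186 230 288 352; ≤9: 1 1 2 3 5 7 11 15 22 30 41 54 73 94 123 157 201 252 318 393; ≤10: 1 1 2 3 5 7 11 15 22 30 42 55 75 97 128 164 212 267 340 423; ≤11: 1 1 2 3 5 7 11 15 22 30 42 56 76 99 131 169 219 278 355 445; ≤12: 1 1 2 3 5 7 11 15 22 30 42 56 77 100 133 172 224 285 366 460; ≤13: 1 1 2 3 5 7 11 15 22 30 42 56 77 101 134 174 227 290 373 471; ≤14: 1 1 2 3 5 7 11 15 22 30 42 56 77 101 135 175 229 293 378 478; ≤15: 1 1 2 3 5 7 11 15 22 30 42 56 77 101 135 176 230 295 381 483. r_15(19) = 483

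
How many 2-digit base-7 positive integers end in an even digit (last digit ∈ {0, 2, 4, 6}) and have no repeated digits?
Last∈{0,2,4,6}. Last=0: 6. Last nonzero: 3×5×P(5,0) = 15. Total = 21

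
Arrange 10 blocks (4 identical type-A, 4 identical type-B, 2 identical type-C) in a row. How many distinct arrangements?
10! / (4! × 4! × 2!) = 3150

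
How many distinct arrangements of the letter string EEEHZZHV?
8! / (3! × 2! × 1! × 2!) = 1680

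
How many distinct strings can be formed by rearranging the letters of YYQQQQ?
6! / (2! × 4!) = 15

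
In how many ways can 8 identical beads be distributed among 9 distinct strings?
C(8+9-1, 9-1) = C(16, 8) = 12870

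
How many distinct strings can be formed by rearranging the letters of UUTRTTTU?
8! / (3! × 4! × 1!) = 280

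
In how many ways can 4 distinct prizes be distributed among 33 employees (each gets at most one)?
P(33,4) = 33!/(33-4)! = 982080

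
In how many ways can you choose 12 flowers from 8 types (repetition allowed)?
C(12+8-1, 8-1) = C(19, 7) = 50388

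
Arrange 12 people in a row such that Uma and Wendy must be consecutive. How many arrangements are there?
Treat the 2 as one block: (12-2+1)! × 2! = 39916800 × 2 = 79833600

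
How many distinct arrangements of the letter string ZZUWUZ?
6! / (1! × 2! × 3!) = 60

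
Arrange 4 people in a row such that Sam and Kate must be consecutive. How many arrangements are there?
Treat the 2 as one block: (4-2+1)! × 2! = 6 × 2 = 12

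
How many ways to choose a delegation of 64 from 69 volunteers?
C(69,64) = 69!/(64!×5!) = 11238513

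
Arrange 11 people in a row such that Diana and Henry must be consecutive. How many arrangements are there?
Treat the 2 as one block: (11-2+1)! × 2! = 3628800 × 2 = 7257600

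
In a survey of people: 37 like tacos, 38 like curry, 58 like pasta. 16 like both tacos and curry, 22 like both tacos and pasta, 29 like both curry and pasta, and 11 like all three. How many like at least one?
|A∪B∪C| = 37+38+58-16-22-29+11 = 77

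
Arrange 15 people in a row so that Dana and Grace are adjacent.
Treat as block: (15-1)! × 2! = 87178291200 × 2 = 174356582400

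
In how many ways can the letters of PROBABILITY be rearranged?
11! / (1! × 1! × 1! × 2! × 1! × 2! × 1! × 1! × 1!) = 9979200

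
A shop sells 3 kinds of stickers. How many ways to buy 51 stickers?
C(51+3-1, 3-1) = C(53, 2) = 1378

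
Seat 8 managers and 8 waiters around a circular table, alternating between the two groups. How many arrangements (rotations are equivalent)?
Fix one of the managers: (8-1)! ways for the remaining managers, × 8! ways for the waiters = 5040 × 40320 = 203212800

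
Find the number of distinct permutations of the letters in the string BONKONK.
7! / (2! × 2! × 2! × 1!) = 630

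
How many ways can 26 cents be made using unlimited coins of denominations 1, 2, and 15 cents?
Coefficient of x^26 in 1/(1-x^1) · 1/(1-x^2) · 1/(1-x^15). Case on j = number of 15-cent coins (j = 0..1); remainder r = 26 - 15j is made from {1,2} in ⌊r/2⌋+1 ways. r = 26, 11 → 14 + 6 = 20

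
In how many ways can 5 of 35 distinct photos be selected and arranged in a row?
P(35,5) = 35!/(35-5)! = 38955840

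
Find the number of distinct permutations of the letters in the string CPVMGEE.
7! / (1! × 1! × 1! × 1! × 1! × 2!) = 2520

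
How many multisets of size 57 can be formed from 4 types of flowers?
C(57+4-1, 4-1) = C(60, 3) = 34220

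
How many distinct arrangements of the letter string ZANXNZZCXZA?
11! / (2! × 2! × 1! × 2! × 4!) = 207900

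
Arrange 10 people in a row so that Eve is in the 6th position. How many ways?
Fix one position: (10-1)! = 362880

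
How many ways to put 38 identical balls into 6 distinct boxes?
C(38+6-1, 6-1) = C(43, 5) = 962598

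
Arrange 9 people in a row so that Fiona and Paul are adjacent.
Treat as block: (9-1)! × 2! = 40320 × 2 = 80640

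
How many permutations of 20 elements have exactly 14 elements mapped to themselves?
Choose the 14 fixed points C(20,14) = 38760, derange the rest: !6 = Σ_{j=0}^{6} (-1)^j·6!/j! = 720 - 720 + 360 - 120 + 30 - 6 + 1 = 265. Product = 38760 × 265 = 10271400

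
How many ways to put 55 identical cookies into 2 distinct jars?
C(55+2-1, 2-1) = C(56, 1) = 56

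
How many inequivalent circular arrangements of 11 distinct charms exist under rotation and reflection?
(11-1)!/2 = 3628800/2 = 1814400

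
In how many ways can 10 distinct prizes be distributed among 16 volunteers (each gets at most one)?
P(16,10) = 16!/(16-10)! = 29059430400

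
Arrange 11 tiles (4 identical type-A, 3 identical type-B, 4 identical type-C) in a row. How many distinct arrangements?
11! / (4! × 3! × 4!) = 11550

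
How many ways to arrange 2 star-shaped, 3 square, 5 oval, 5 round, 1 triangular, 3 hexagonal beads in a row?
19! / (2! × 3! × 5! × 5! × 1! × 3!) = 117327450240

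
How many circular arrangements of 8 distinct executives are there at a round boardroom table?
Circular: fix one position, arrange the rest. (8-1)! = 5040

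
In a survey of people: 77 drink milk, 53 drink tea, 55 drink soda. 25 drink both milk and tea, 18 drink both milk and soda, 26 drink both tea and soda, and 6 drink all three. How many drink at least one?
|A∪B∪C| = 77+53+55-25-18-26+6 = 122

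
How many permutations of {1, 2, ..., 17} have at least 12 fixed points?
Exactly j fixed points: C(17,j)·!(17-j); sum over j ≥ 12 (derangement numbers via !m = (m-1)·(!(m-1) + !(m-2)): !0..!5 = 1, 0, 1, 2, 9, 44). Σ_{j=12}^{17} C(17,j)·!(17-j) = C(17,12)·!5 + C(17,13)·!4 + C(17,14)·!3 + C(17,15)·!2 + C(17,16)·!1 + C(17,17)·!0 = 6188·44 + 2380·9 + 680·2 + 136·1 + 17·0 + 1·1 = 295189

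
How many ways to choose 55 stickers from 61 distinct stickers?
C(61,55) = 61!/(55!×6!) = 55525372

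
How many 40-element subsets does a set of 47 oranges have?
C(47,40) = 47!/(40!×7!) = 62891499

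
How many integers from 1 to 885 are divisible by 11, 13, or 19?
⌊885/11⌋+⌊885/13⌋+⌊885/19⌋ - ⌊885/143⌋-⌊885/209⌋-⌊885/247⌋ + ⌊885/2717⌋ = 80+68+46 - 6-4-3 + 0 = 181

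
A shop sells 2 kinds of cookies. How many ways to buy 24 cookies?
C(24+2-1, 2-1) = C(25, 1) = 25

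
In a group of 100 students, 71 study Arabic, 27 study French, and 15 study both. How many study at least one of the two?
|A∪B| = |A| + |B| - |A∩B| = 71 + 27 - 15 = 83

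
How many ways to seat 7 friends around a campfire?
Circular: fix one position, arrange the rest. (7-1)! = 720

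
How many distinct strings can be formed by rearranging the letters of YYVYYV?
6! / (2! × 4!) = 15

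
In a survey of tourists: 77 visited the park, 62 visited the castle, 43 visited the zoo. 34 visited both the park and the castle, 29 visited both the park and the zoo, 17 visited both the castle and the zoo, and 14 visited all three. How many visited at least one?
|A∪B∪C| = 77+62+43-34-29-17+14 = 116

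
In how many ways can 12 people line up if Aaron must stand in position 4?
Fix one position: (12-1)! = 39916800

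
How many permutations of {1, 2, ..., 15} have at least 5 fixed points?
Exactly j fixed points: C(15,j)·!(15-j); sum over j ≥ 5 (derangement numbers via !m = (m-1)·(!(m-1) + !(m-2)): !0..!10 = 1, 0, 1, 2, 9, 44, 265, 1854, 14833, 133496, 1334961). Σ_{j=5}^{15} C(15,j)·!(15-j) = C(15,5)·!10 + C(15,6)·!9 + C(15,7)·!8 + C(15,8)·!7 + C(15,9)·!6 + C(15,10)·!5 + C(15,11)·!4 + C(15,12)·!3 + C(15,13)·!2 + C(15,14)·!1 + C(15,15)·!0 = 3003·1334961 + 5005·133496 + 6435·14833 + 6435·1854 + 5005·265 + 3003·44 + 1365·9 + 455·2 + 105·1 + 15·0 + 1·1 = 4785887966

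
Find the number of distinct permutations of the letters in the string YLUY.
4! / (1! × 2! × 1!) = 12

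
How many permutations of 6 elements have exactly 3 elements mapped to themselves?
Choose the 3 fixed points C(6,3) = 20, derange the rest: !3 = Σ_{j=0}^{3} (-1)^j·3!/j! = 6 - 6 + 3 - 1 = 2. Product = 20 × 2 = 40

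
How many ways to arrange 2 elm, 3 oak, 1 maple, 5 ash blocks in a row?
11! / (2! × 3! × 1! × 5!) = 27720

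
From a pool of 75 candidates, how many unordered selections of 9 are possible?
C(75,9) = 75!/(9!×66!) = 125595622175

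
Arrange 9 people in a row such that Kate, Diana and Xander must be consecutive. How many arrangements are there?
Treat the 3 as one block: (9-3+1)! × 3! = 5040 × 6 = 30240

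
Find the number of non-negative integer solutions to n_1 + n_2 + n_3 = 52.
C(52+3-1, 3-1) = C(54, 2) = 1431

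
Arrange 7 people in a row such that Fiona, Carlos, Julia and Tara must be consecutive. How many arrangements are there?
Treat the 4 as one block: (7-4+1)! × 4! = 24 × 24 = 576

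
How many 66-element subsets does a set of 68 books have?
C(68,66) = 68!/(66!×2!) = 2278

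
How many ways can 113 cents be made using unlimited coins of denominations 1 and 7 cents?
Coefficient of x^113 in 1/(1-x^1) · 1/(1-x^7). Use j coins of 7 for j = 0..⌊113/7⌋ = 16, the rest in 1s: 16 + 1 = 17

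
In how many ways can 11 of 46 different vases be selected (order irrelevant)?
C(46,11) = 46!/(11!×35!) = 13340783196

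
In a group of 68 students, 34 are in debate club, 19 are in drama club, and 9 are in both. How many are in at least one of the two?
|A∪B| = |A| + |B| - |A∩B| = 34 + 19 - 9 = 44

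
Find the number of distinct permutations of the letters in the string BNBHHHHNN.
9! / (3! × 4! × 2!) = 1260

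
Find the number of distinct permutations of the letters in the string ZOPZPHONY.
9! / (1! × 1! × 2! × 2! × 1! × 2!) = 45360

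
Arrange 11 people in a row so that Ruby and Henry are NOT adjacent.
Total - adjacent = 11! - (11-1)!×2 = 39916800 - 7257600 = 32659200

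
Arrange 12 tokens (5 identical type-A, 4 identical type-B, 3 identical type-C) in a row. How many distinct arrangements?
12! / (5! × 4! × 3!) = 27720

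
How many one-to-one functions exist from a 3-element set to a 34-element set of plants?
P(34,3) = 34!/(34-3)! = 35904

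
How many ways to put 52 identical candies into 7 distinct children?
C(52+7-1, 7-1) = C(58, 6) = 40475358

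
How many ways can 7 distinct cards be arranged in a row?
7! = 5040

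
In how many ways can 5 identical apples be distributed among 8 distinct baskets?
C(5+8-1, 8-1) = C(12, 7) = 792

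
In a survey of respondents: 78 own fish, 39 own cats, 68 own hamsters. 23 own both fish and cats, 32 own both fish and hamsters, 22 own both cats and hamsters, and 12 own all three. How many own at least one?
|A∪B∪C| = 78+39+68-23-32-22+12 = 120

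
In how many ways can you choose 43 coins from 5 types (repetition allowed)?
C(43+5-1, 5-1) = C(47, 4) = 178365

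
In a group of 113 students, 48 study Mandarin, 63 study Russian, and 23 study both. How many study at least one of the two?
|A∪B| = |A| + |B| - |A∩B| = 48 + 63 - 23 = 88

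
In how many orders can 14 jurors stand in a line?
14! = 87178291200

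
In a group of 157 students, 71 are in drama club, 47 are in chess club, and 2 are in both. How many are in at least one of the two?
|A∪B| = |A| + |B| - |A∩B| = 71 + 47 - 2 = 116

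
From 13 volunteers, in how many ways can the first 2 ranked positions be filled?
P(13,2) = 13!/(13-2)! = 156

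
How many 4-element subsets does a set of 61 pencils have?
C(61,4) = 61!/(4!×57!) = 521855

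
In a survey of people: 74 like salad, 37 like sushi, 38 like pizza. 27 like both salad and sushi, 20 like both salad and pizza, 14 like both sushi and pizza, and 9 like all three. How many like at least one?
|A∪B∪C| = 74+37+38-27-20-14+9 = 97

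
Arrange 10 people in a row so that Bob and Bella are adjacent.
Treat as block: (10-1)! × 2! = 362880 × 2 = 725760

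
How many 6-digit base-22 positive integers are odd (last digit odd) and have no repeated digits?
Last∈{1,3,5,7,9,11,13,15,17,19,21}. Last=0: 0. Last nonzero: 11×20×P(20,4) = 25581600. Total = 25581600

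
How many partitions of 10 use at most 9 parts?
By conjugation, equals partitions of 10 into parts ≤ 9. Let r_j(i) = number of partitions of i into parts ≤ j, for i = 0..10. r_1(i) = 1 for all i; r_j(i) = r_{j-1}(i) + r_j(i-j). Rows j = 2..9: ≤2: 1 1 2 2 3 3 4 4 5 5 6; ≤3: 1 1 2 3 4 5 7 8 10 12 14; ≤4: 1 1 2 3 5 6 9 11 15 18 23; ≤5: 1 1 2 3 5 7 10 13 18 23 30; ≤6: 1 1 2 3 5 7 11 14 20 26 35; ≤7: 1 1 2 3 5 7 11 15 21 28 38; ≤8: 1 1 2 3 5 7 11 15 22 29 40; ≤9: 1 1 2 3 5 7 11 15 22 30 41. r_9(10) = 41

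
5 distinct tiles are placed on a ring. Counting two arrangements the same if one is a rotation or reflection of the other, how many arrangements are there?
(5-1)!/2 = 24/2 = 12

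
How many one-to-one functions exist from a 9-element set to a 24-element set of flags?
P(24,9) = 24!/(24-9)! = 474467051520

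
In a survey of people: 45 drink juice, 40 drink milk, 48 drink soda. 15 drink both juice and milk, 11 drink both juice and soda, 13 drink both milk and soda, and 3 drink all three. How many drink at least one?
|A∪B∪C| = 45+40+48-15-11-13+3 = 97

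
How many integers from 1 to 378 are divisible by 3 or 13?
⌊378/3⌋ + ⌊378/13⌋ - ⌊378/39⌋ = 126 + 29 - 9 = 146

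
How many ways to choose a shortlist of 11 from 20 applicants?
C(20,11) = 20!/(11!×9!) = 167960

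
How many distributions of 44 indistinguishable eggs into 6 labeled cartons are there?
C(44+6-1, 6-1) = C(49, 5) = 1906884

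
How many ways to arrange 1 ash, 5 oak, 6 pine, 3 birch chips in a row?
15! / (1! × 5! × 6! × 3!) = 2522520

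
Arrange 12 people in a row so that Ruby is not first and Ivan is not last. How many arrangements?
By inclusion-exclusion: 12! - 2×(12-1)! + (12-2)! = 479001600 - 79833600 + 3628800 = 402796800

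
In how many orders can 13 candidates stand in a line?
13! = 6227020800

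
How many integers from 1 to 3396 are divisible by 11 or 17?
⌊3396/11⌋ + ⌊3396/17⌋ - ⌊3396/187⌋ = 308 + 199 - 18 = 489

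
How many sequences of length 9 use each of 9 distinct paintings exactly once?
9! = 362880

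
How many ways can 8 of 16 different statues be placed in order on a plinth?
P(16,8) = 16!/(16-8)! = 518918400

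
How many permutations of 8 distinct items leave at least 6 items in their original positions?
Exactly j fixed points: C(8,j)·!(8-j); sum over j ≥ 6 (derangement numbers via !m = (m-1)·(!(m-1) + !(m-2)): !0..!2 = 1, 0, 1). Σ_{j=6}^{8} C(8,j)·!(8-j) = C(8,6)·!2 + C(8,7)·!1 + C(8,8)·!0 = 28·1 + 8·0 + 1·1 = 29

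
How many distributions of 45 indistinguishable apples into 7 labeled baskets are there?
C(45+7-1, 7-1) = C(51, 6) = 18009460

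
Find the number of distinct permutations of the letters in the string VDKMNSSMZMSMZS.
14! / (4! × 1! × 2! × 1! × 1! × 4! × 1!) = 75675600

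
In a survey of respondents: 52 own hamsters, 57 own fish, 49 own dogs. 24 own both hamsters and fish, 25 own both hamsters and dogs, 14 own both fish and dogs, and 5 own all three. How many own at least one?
|A∪B∪C| = 52+57+49-24-25-14+5 = 100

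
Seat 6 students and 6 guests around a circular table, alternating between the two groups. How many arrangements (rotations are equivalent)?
Fix one of the students: (6-1)! ways for the remaining students, × 6! ways for the guests = 120 × 720 = 86400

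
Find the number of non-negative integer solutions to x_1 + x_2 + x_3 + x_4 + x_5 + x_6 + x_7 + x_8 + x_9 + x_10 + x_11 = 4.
C(4+11-1, 11-1) = C(14, 10) = 1001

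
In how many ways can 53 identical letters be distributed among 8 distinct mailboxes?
C(53+8-1, 8-1) = C(60, 7) = 386206920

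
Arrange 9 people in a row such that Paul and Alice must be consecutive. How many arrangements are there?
Treat the 2 as one block: (9-2+1)! × 2! = 40320 × 2 = 80640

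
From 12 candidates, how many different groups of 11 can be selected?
C(12,11) = 12!/(11!×1!) = 12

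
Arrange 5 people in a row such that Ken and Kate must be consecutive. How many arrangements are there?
Treat the 2 as one block: (5-2+1)! × 2! = 24 × 2 = 48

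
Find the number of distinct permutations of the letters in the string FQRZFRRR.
8! / (2! × 1! × 4! × 1!) = 840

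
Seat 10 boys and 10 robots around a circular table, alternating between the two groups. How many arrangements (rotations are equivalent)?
Fix one of the boys: (10-1)! ways for the remaining boys, × 10! ways for the robots = 362880 × 3628800 = 1316818944000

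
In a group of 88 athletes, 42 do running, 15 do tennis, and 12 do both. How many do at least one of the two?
|A∪B| = |A| + |B| - |A∩B| = 42 + 15 - 12 = 45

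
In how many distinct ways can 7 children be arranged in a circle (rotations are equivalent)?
Circular: fix one position, arrange the rest. (7-1)! = 720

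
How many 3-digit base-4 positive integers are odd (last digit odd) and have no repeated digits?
Last∈{1,3}. Last=0: 0. Last nonzero: 2×2×P(2,1) = 8. Total = 8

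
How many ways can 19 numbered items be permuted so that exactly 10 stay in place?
Choose the 10 fixed points C(19,10) = 92378, derange the rest: !9 = Σ_{j=0}^{9} (-1)^j·9!/j! = 362880 - 362880 + 181440 - 60480 + 15120 - 3024 + 504 - 72 + 9 - 1 = 133496. Product = 92378 × 133496 = 12332093488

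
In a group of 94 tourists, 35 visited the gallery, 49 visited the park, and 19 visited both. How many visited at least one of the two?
|A∪B| = |A| + |B| - |A∩B| = 35 + 49 - 19 = 65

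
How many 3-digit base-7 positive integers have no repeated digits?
First digit: 6 choices (nonzero). Then descending: 6 × 6 × 5 = 180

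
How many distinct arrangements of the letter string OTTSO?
5! / (2! × 2! × 1!) = 30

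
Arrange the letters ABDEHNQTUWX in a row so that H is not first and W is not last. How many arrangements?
By inclusion-exclusion: 11! - 2×(11-1)! + (11-2)! = 39916800 - 7257600 + 362880 = 33022080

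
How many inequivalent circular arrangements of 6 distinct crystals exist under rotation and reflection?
(6-1)!/2 = 120/2 = 60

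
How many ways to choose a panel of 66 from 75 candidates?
C(75,66) = 75!/(66!×9!) = 125595622175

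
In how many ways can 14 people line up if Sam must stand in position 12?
Fix one position: (14-1)! = 6227020800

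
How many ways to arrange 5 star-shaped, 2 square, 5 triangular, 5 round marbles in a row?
17! / (5! × 2! × 5! × 5!) = 102918816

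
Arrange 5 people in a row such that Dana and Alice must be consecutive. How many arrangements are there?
Treat the 2 as one block: (5-2+1)! × 2! = 24 × 2 = 48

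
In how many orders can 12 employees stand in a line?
12! = 479001600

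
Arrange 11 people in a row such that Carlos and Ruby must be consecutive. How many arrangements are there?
Treat the 2 as one block: (11-2+1)! × 2! = 3628800 × 2 = 7257600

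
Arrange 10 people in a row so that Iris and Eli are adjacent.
Treat as block: (10-1)! × 2! = 362880 × 2 = 725760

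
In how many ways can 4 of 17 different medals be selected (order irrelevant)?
C(17,4) = 17!/(4!×13!) = 2380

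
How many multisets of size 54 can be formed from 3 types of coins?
C(54+3-1, 3-1) = C(56, 2) = 1540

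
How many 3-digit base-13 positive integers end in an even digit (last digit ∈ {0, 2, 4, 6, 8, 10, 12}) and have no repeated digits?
Last∈{0,2,4,6,8,10,12}. Last=0: 132. Last nonzero: 6×11×P(11,1) = 726. Total = 858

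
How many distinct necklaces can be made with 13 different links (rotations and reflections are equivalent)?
(13-1)!/2 = 479001600/2 = 239500800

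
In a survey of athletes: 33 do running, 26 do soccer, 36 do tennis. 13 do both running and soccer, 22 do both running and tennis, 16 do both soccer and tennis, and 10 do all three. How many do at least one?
|A∪B∪C| = 33+26+36-13-22-16+10 = 54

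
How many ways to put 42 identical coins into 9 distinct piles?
C(42+9-1, 9-1) = C(50, 8) = 536878650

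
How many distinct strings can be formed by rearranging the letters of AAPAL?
5! / (1! × 1! × 3!) = 20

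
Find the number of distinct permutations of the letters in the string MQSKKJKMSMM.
11! / (1! × 4! × 3! × 2! × 1!) = 138600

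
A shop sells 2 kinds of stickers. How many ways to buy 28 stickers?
C(28+2-1, 2-1) = C(29, 1) = 29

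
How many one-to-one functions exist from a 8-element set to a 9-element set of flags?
P(9,8) = 9!/(9-8)! = 362880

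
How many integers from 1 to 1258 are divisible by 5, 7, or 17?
⌊1258/5⌋+⌊1258/7⌋+⌊1258/17⌋ - ⌊1258/35⌋-⌊1258/85⌋-⌊1258/119⌋ + ⌊1258/595⌋ = 251+179+74 - 35-14-10 + 2 = 447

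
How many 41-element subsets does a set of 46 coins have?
C(46,41) = 46!/(41!×5!) = 1370754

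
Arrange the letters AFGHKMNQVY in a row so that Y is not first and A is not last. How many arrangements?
By inclusion-exclusion: 10! - 2×(10-1)! + (10-2)! = 3628800 - 725760 + 40320 = 2943360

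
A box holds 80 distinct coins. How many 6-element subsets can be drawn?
C(80,6) = 80!/(6!×74!) = 300500200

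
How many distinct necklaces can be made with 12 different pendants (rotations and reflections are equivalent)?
(12-1)!/2 = 39916800/2 = 19958400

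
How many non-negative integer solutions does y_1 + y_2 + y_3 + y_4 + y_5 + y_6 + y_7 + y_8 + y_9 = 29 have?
C(29+9-1, 9-1) = C(37, 8) = 38608020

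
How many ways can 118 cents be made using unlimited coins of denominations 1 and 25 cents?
Coefficient of x^118 in 1/(1-x^1) · 1/(1-x^25). Use j coins of 25 for j = 0..⌊118/25⌋ = 4, the rest in 1s: 4 + 1 = 5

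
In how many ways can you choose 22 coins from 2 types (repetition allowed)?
C(22+2-1, 2-1) = C(23, 1) = 23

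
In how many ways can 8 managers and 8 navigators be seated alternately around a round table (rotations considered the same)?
Fix one of the managers: (8-1)! ways for the remaining managers, × 8! ways for the navigators = 5040 × 40320 = 203212800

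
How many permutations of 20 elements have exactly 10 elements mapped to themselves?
Choose the 10 fixed points C(20,10) = 184756, derange the rest: !10 = Σ_{j=0}^{10} (-1)^j·10!/j! = 3628800 - 3628800 + 1814400 - 604800 + 151200 - 30240 + 5040 - 720 + 90 - 10 + 1 = 1334961. Product = 184756 × 1334961 = 246642054516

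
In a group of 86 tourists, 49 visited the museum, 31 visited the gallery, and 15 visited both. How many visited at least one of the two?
|A∪B| = |A| + |B| - |A∩B| = 49 + 31 - 15 = 65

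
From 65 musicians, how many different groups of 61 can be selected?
C(65,61) = 65!/(61!×4!) = 677040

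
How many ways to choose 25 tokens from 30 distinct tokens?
C(30,25) = 30!/(25!×5!) = 142506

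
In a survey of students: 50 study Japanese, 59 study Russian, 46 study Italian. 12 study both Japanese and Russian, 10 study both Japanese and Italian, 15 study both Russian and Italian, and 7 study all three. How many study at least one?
|A∪B∪C| = 50+59+46-12-10-15+7 = 125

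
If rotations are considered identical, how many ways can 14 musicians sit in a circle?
Circular: fix one position, arrange the rest. (14-1)! = 6227020800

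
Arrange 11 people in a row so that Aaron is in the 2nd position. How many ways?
Fix one position: (11-1)! = 3628800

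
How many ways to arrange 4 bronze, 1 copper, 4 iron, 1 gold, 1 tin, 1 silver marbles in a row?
12! / (4! × 1! × 4! × 1! × 1! × 1!) = 831600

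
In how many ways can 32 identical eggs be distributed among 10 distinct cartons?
C(32+10-1, 10-1) = C(41, 9) = 350343565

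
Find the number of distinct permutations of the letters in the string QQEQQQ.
6! / (5! × 1!) = 6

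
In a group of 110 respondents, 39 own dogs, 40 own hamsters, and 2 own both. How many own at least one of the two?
|A∪B| = |A| + |B| - |A∩B| = 39 + 40 - 2 = 77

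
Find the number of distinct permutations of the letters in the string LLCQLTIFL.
9! / (1! × 1! × 1! × 1! × 4! × 1!) = 15120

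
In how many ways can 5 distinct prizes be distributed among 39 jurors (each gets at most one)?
P(39,5) = 39!/(39-5)! = 69090840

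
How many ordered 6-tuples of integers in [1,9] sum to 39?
Coefficient of x^39 in (x + x² + ... + x^9)^6. By inclusion-exclusion on dice exceeding 9: Σ_j (-1)^j C(6,j)·C(39-1-9j, 5) = C(6,0)·C(38,5) - C(6,1)·C(29,5) + C(6,2)·C(20,5) - C(6,3)·C(11,5) = 1·501942 - 6·118755 + 15·15504 - 20·462 = 12732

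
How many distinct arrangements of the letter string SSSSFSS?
7! / (6! × 1!) = 7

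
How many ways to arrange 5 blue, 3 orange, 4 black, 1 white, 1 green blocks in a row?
14! / (5! × 3! × 4! × 1! × 1!) = 5045040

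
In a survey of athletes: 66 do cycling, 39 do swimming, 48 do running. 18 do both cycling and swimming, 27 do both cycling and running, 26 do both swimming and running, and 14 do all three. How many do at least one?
|A∪B∪C| = 66+39+48-18-27-26+14 = 96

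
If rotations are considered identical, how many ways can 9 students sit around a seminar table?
Circular: fix one position, arrange the rest. (9-1)! = 40320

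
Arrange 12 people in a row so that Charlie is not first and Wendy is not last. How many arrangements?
By inclusion-exclusion: 12! - 2×(12-1)! + (12-2)! = 479001600 - 79833600 + 3628800 = 402796800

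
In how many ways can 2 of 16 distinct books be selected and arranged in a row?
P(16,2) = 16!/(16-2)! = 240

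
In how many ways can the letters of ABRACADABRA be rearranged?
11! / (5! × 2! × 2! × 1! × 1!) = 83160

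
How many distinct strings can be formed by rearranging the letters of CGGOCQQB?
8! / (1! × 2! × 2! × 1! × 2!) = 5040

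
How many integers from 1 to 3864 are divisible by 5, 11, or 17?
⌊3864/5⌋+⌊3864/11⌋+⌊3864/17⌋ - ⌊3864/55⌋-⌊3864/85⌋-⌊3864/187⌋ + ⌊3864/935⌋ = 772+351+227 - 70-45-20 + 4 = 1219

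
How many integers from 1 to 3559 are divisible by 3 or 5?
⌊3559/3⌋ + ⌊3559/5⌋ - ⌊3559/15⌋ = 1186 + 711 - 237 = 1660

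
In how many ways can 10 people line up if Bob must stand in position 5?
Fix one position: (10-1)! = 362880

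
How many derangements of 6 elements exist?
!6 = Σ_{j=0}^{6} (-1)^j·6!/j! = 720 - 720 + 360 - 120 + 30 - 6 + 1 = 265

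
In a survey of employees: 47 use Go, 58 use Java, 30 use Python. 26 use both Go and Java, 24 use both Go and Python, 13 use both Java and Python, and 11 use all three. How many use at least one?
|A∪B∪C| = 47+58+30-26-24-13+11 = 83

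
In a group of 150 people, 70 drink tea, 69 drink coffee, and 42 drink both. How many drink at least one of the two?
|A∪B| = |A| + |B| - |A∩B| = 70 + 69 - 42 = 97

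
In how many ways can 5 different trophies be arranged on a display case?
5! = 120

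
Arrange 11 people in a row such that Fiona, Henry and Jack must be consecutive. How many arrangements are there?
Treat the 3 as one block: (11-3+1)! × 3! = 362880 × 6 = 2177280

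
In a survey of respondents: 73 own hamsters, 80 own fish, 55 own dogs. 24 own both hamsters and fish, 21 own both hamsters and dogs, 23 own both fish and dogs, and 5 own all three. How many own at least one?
|A∪B∪C| = 73+80+55-24-21-23+5 = 145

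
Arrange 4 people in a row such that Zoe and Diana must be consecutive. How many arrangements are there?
Treat the 2 as one block: (4-2+1)! × 2! = 6 × 2 = 12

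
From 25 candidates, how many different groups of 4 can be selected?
C(25,4) = 25!/(4!×21!) = 12650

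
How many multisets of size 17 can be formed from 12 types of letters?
C(17+12-1, 12-1) = C(28, 11) = 21474180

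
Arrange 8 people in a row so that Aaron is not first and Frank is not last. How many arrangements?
By inclusion-exclusion: 8! - 2×(8-1)! + (8-2)! = 40320 - 10080 + 720 = 30960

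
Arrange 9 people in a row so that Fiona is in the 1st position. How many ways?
Fix one position: (9-1)! = 40320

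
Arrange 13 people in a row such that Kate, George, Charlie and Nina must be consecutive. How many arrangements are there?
Treat the 4 as one block: (13-4+1)! × 4! = 3628800 × 24 = 87091200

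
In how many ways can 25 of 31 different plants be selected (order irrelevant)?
C(31,25) = 31!/(25!×6!) = 736281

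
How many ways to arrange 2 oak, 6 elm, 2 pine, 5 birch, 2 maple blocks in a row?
17! / (2! × 6! × 2! × 5! × 2!) = 514594080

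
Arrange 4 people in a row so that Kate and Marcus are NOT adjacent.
Total - adjacent = 4! - (4-1)!×2 = 24 - 12 = 12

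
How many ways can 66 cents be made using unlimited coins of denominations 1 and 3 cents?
Coefficient of x^66 in 1/(1-x^1) · 1/(1-x^3). Use j coins of 3 for j = 0..⌊66/3⌋ = 22, the rest in 1s: 22 + 1 = 23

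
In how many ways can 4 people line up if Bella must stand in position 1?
Fix one position: (4-1)! = 6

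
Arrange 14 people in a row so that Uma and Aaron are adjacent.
Treat as block: (14-1)! × 2! = 6227020800 × 2 = 12454041600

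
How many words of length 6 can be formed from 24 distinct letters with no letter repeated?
P(24,6) = 24!/(24-6)! = 96909120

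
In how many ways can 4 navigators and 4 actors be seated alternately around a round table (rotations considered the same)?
Fix one of the navigators: (4-1)! ways for the remaining navigators, × 4! ways for the actors = 6 × 24 = 144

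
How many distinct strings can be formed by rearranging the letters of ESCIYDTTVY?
10! / (1! × 1! × 1! × 1! × 1! × 2! × 1! × 2!) = 907200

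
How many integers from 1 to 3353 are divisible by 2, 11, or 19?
⌊3353/2⌋+⌊3353/11⌋+⌊3353/19⌋ - ⌊3353/22⌋-⌊3353/38⌋-⌊3353/209⌋ + ⌊3353/418⌋ = 1676+304+176 - 152-88-16 + 8 = 1908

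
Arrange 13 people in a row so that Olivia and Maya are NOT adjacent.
Total - adjacent = 13! - (13-1)!×2 = 6227020800 - 958003200 = 5269017600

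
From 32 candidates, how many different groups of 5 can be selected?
C(32,5) = 32!/(5!×27!) = 201376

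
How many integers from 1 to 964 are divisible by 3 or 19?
⌊964/3⌋ + ⌊964/19⌋ - ⌊964/57⌋ = 321 + 50 - 16 = 355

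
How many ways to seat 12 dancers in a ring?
Circular: fix one position, arrange the rest. (12-1)! = 39916800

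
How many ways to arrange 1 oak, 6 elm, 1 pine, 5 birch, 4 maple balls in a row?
17! / (1! × 6! × 1! × 5! × 4!) = 171531360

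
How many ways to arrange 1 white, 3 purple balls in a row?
4! / (1! × 3!) = 4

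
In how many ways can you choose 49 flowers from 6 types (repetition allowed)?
C(49+6-1, 6-1) = C(54, 5) = 3162510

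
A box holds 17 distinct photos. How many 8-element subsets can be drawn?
C(17,8) = 17!/(8!×9!) = 24310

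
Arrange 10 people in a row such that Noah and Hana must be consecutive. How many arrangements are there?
Treat the 2 as one block: (10-2+1)! × 2! = 362880 × 2 = 725760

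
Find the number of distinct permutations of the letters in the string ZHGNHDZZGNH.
11! / (3! × 3! × 2! × 1! × 2!) = 277200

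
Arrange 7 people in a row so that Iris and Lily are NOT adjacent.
Total - adjacent = 7! - (7-1)!×2 = 5040 - 1440 = 3600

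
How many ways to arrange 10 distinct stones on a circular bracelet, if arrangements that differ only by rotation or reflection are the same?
(10-1)!/2 = 362880/2 = 181440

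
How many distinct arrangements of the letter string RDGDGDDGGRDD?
12! / (6! × 2! × 4!) = 13860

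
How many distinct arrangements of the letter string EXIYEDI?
7! / (2! × 1! × 1! × 1! × 2!) = 1260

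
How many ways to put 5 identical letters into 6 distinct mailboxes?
C(5+6-1, 6-1) = C(10, 5) = 252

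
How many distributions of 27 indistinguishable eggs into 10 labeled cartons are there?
C(27+10-1, 10-1) = C(36, 9) = 94143280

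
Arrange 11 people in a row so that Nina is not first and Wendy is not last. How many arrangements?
By inclusion-exclusion: 11! - 2×(11-1)! + (11-2)! = 39916800 - 7257600 + 362880 = 33022080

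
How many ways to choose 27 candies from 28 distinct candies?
C(28,27) = 28!/(27!×1!) = 28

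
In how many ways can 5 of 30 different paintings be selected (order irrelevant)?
C(30,5) = 30!/(5!×25!) = 142506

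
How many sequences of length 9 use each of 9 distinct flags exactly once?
9! = 362880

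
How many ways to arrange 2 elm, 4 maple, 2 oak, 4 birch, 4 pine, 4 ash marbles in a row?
20! / (2! × 4! × 2! × 4! × 4! × 4!) = 1833241410000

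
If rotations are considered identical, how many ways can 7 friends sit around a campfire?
Circular: fix one position, arrange the rest. (7-1)! = 720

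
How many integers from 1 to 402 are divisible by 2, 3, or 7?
⌊402/2⌋+⌊402/3⌋+⌊402/7⌋ - ⌊402/6⌋-⌊402/14⌋-⌊402/21⌋ + ⌊402/42⌋ = 201+134+57 - 67-28-19 + 9 = 287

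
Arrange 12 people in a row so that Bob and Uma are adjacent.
Treat as block: (12-1)! × 2! = 39916800 × 2 = 79833600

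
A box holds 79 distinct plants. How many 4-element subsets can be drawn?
C(79,4) = 79!/(4!×75!) = 1502501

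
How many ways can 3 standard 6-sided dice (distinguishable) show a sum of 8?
Coefficient of x^8 in (x + x² + ... + x^6)^3. By inclusion-exclusion on dice exceeding 6: Σ_j (-1)^j C(3,j)·C(8-1-6j, 2) = C(3,0)·C(7,2) = 1·21 = 21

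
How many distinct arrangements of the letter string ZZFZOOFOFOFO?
12! / (3! × 4! × 5!) = 27720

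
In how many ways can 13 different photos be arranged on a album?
13! = 6227020800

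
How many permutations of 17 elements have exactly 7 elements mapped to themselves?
Choose the 7 fixed points C(17,7) = 19448, derange the rest: !10 = Σ_{j=0}^{10} (-1)^j·10!/j! = 3628800 - 3628800 + 1814400 - 604800 + 151200 - 30240 + 5040 - 720 + 90 - 10 + 1 = 1334961. Product = 19448 × 1334961 = 25962321528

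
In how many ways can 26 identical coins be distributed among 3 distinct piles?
C(26+3-1, 3-1) = C(28, 2) = 378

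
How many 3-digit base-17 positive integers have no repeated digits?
First digit: 16 choices (nonzero). Then descending: 16 × 16 × 15 = 3840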